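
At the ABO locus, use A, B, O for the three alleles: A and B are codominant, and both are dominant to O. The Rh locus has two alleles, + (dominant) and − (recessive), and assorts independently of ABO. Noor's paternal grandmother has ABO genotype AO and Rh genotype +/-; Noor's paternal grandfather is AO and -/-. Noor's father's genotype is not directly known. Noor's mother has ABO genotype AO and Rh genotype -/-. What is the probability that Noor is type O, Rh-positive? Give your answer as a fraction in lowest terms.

1/16

Noor's father's ABO genotype from AO × AO: 1/4 AA, 1/2 AO, 1/4 OO.
Crossing each possibility with the mother AO and summing P(type O): 1/4·0 + 1/2·1/4 + 1/4·1/2 = 1/4.
Similarly for Rh via the father's Rh distribution: P(Rh+) = 1/4.
Independent loci: 1/4 × 1/4 = 1/16.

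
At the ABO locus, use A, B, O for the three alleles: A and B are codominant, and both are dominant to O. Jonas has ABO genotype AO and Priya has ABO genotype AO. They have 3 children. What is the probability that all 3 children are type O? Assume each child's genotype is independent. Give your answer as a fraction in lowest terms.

ABO cross AO × AO → 1/4 O, 3/4 A.
So P(type O) = 1/4 per child.
All 3 independent: (1/4)^3 = 1/64.

1/64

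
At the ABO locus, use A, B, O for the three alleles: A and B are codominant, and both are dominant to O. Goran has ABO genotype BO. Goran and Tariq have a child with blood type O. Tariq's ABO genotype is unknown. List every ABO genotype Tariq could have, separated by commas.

AO, BO, OO

For each candidate genotype of Tariq, check whether crossing it with BO can produce every observed child phenotype.
  AA → possible child types {A, AB} ✗
  AB → possible child types {A, B, AB} ✗
  AO → possible child types {O, A, B, AB} ✓
  BB → possible child types {B} ✗
  BO → possible child types {O, B} ✓
  OO → possible child types {O, B} ✓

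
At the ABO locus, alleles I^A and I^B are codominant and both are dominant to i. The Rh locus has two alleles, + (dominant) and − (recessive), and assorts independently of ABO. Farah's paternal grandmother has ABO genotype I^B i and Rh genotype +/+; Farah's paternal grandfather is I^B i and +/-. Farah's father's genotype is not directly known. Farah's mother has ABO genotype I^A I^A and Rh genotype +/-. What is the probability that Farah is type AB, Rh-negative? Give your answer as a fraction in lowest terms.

Farah's father's ABO genotype from I^B i × I^B i: 1/4 I^B I^B, 1/2 I^B i, 1/4 i i.
Crossing each possibility with the mother I^A I^A and summing P(type AB): 1/4·1 + 1/2·1/2 + 1/4·0 = 1/2.
Similarly for Rh via the father's Rh distribution: P(Rh-) = 1/8.
Independent loci: 1/2 × 1/8 = 1/16.

1/16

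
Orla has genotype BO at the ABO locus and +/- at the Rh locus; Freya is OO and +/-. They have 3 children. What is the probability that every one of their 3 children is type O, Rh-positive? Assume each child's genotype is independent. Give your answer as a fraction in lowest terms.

27/512

ABO cross BO × OO → 1/2 O, 1/2 B.
Rh cross +/- × +/- → 3/4 Rh+, 1/4 Rh-; so P(type O, Rh-positive) = 1/2 × 3/4 = 3/8 per child.
All 3 independent: (3/8)^3 = 27/512.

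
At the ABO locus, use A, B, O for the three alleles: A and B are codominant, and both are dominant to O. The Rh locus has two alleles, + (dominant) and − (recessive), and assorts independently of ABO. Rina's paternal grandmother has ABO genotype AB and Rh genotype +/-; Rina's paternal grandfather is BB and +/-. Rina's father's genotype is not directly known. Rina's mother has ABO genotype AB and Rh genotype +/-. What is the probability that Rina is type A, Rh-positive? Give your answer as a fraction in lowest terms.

Rina's father's ABO genotype from AB × BB: 1/2 AB, 1/2 BB.
Crossing each possibility with the mother AB and summing P(type A): 1/2·1/4 + 1/2·0 = 1/8.
Similarly for Rh via the father's Rh distribution: P(Rh+) = 3/4.
Independent loci: 1/8 × 3/4 = 3/32.

3/32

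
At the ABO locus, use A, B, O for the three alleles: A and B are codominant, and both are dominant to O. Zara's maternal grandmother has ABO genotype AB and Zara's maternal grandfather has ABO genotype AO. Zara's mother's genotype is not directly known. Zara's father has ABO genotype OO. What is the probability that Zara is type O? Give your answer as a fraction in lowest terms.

Zara's mother's ABO genotype from AB × AO: 1/4 AA, 1/4 AB, 1/4 AO, 1/4 BO.
Crossing each possibility with the father OO and summing P(type O): 1/4·0 + 1/4·0 + 1/4·1/2 + 1/4·1/2 = 1/4.

1/4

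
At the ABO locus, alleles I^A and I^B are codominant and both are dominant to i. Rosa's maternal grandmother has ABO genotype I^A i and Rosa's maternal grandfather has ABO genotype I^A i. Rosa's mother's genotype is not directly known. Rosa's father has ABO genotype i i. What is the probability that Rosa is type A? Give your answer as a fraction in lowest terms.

Rosa's mother's ABO genotype from I^A i × I^A i: 1/4 I^A I^A, 1/2 I^A i, 1/4 i i.
Crossing each possibility with the father i i and summing P(type A): 1/4·1 + 1/2·1/2 + 1/4·0 = 1/2.

1/2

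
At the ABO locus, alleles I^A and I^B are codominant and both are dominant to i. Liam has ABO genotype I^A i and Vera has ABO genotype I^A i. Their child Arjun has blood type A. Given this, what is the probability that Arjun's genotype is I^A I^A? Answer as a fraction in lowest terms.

Cross I^A i × I^A i → 1/4 I^A I^A, 1/2 I^A i, 1/4 i i.
Type-A genotypes among offspring: I^A I^A (1/4), I^A i (1/2); total 3/4.
P(I^A I^A | type A) = (1/4) / (3/4) = 1/3.

1/3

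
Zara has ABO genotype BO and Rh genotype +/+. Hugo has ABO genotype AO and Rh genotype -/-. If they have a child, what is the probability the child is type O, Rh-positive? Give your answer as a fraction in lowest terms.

ABO cross BO × AO → offspring phenotypes: 1/4 O, 1/4 A, 1/4 B, 1/4 AB.
Rh cross +/+ × -/- → 1 Rh+.
Independent loci: P(type O, Rh-positive) = 1/4 × 1 = 1/4.

1/4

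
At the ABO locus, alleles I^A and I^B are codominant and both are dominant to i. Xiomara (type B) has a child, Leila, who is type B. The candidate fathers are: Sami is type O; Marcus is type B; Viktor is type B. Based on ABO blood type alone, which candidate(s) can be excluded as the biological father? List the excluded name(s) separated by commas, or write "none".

A candidate is excluded only if no genotype consistent with his phenotype could produce a type B child with a type B mother.
Every candidate has at least one consistent genotype combination, so none can be excluded.

none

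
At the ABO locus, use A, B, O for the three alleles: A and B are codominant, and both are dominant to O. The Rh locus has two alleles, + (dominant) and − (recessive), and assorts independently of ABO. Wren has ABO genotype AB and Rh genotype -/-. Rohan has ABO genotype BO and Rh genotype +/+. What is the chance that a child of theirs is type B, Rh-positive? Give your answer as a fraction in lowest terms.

1/2

ABO cross AB × BO → offspring phenotypes: 1/4 A, 1/2 B, 1/4 AB.
Rh cross -/- × +/+ → 1 Rh+.
Independent loci: P(type B, Rh-positive) = 1/2 × 1 = 1/2.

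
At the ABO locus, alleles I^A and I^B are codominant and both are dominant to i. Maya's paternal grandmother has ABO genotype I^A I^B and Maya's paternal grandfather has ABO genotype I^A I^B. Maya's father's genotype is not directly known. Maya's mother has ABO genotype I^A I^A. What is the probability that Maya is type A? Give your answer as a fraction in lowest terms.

1/2

Maya's father's ABO genotype from I^A I^B × I^A I^B: 1/4 I^A I^A, 1/2 I^A I^B, 1/4 I^B I^B.
Crossing each possibility with the mother I^A I^A and summing P(type A): 1/4·1 + 1/2·1/2 + 1/4·0 = 1/2.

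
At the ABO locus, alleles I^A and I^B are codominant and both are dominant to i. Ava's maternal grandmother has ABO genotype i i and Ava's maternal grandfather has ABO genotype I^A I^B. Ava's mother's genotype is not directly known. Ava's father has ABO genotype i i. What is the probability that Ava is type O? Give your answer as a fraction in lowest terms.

Ava's mother's ABO genotype from i i × I^A I^B: 1/2 I^A i, 1/2 I^B i.
Crossing each possibility with the father i i and summing P(type O): 1/2·1/2 + 1/2·1/2 = 1/2.

1/2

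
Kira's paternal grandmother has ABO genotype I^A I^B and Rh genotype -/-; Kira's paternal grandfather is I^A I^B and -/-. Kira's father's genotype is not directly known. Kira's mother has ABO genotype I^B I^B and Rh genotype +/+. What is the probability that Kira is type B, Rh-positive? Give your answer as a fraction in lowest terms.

1/2

Kira's father's ABO genotype from I^A I^B × I^A I^B: 1/4 I^A I^A, 1/2 I^A I^B, 1/4 I^B I^B.
Crossing each possibility with the mother I^B I^B and summing P(type B): 1/4·0 + 1/2·1/2 + 1/4·1 = 1/2.
Similarly for Rh via the father's Rh distribution: P(Rh+) = 1.
Independent loci: 1/2 × 1 = 1/2.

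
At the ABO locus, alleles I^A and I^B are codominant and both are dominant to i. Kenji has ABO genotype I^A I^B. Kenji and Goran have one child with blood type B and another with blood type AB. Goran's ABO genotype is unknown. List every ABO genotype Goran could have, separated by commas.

For each candidate genotype of Goran, check whether crossing it with I^A I^B can produce every observed child phenotype.
  I^A I^A → possible child types {A, AB} ✗
  I^A I^B → possible child types {A, B, AB} ✓
  I^A i → possible child types {A, B, AB} ✓
  I^B I^B → possible child types {B, AB} ✓
  I^B i → possible child types {A, B, AB} ✓
  i i → possible child types {A, B} ✗

I^A I^B, I^A i, I^B I^B, I^B i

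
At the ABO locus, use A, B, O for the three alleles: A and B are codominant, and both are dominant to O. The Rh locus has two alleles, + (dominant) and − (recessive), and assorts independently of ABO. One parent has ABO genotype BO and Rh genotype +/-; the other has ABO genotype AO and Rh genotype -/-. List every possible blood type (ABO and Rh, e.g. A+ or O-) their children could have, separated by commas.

O+, O-, A+, A-, B+, B-, AB+, AB-

Gametes from BO × AO give offspring ABO genotypes AB, AO, BO, OO, i.e. phenotypes O, A, B, AB.
Rh cross +/- × -/- → phenotypes Rh+, Rh-.
Combining independently: O+, O-, A+, A-, B+, B-, AB+, AB-.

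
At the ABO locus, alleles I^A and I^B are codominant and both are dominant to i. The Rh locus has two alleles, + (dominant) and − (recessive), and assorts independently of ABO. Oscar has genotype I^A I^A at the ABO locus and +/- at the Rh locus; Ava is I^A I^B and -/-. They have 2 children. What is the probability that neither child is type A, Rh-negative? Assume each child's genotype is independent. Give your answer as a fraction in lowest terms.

ABO cross I^A I^A × I^A I^B → 1/2 A, 1/2 AB.
Rh cross +/- × -/- → 1/2 Rh+, 1/2 Rh-; so P(type A, Rh-negative) = 1/2 × 1/2 = 1/4 per child.
P(not type A, Rh-negative) = 3/4 for one child; (3/4)^2 = 9/16.

9/16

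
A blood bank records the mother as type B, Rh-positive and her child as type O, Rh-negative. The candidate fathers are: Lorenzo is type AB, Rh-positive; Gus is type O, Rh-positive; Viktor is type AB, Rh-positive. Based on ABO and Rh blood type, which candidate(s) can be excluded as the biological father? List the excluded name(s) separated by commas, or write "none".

A candidate is excluded only if no genotype consistent with his phenotype could produce a type O, Rh-negative child with a type B, Rh-positive mother.
Lorenzo (type AB, Rh+): no genotype consistent with that phenotype can produce a type-O Rh- child with a type-B mother.
Viktor (type AB, Rh+): no genotype consistent with that phenotype can produce a type-O Rh- child with a type-B mother.

Lorenzo, Viktor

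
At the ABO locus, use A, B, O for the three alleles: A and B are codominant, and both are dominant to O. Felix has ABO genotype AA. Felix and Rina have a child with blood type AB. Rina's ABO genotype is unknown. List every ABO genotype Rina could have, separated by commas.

For each candidate genotype of Rina, check whether crossing it with AA can produce every observed child phenotype.
  AA → possible child types {A} ✗
  AB → possible child types {A, AB} ✓
  AO → possible child types {A} ✗
  BB → possible child types {AB} ✓
  BO → possible child types {A, AB} ✓
  OO → possible child types {A} ✗

AB, BB, BO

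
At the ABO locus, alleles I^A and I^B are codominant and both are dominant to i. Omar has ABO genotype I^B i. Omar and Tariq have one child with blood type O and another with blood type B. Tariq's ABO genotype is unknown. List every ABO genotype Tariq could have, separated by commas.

For each candidate genotype of Tariq, check whether crossing it with I^B i can produce every observed child phenotype.
  I^A I^A → possible child types {A, AB} ✗
  I^A I^B → possible child types {A, B, AB} ✗
  I^A i → possible child types {O, A, B, AB} ✓
  I^B I^B → possible child types {B} ✗
  I^B i → possible child types {O, B} ✓
  i i → possible child types {O, B} ✓

I^A i, I^B i, i i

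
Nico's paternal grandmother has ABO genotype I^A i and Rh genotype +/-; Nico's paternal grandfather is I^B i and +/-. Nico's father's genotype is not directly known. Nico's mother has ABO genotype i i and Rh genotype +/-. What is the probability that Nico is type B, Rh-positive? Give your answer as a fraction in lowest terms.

Nico's father's ABO genotype from I^A i × I^B i: 1/4 I^A I^B, 1/4 I^A i, 1/4 I^B i, 1/4 i i.
Crossing each possibility with the mother i i and summing P(type B): 1/4·1/2 + 1/4·0 + 1/4·1/2 + 1/4·0 = 1/4.
Similarly for Rh via the father's Rh distribution: P(Rh+) = 3/4.
Independent loci: 1/4 × 3/4 = 3/16.

3/16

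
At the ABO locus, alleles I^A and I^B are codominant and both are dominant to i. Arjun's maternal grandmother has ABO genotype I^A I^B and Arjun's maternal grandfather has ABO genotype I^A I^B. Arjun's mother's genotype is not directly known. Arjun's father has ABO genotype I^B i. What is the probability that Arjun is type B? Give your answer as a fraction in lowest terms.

Arjun's mother's ABO genotype from I^A I^B × I^A I^B: 1/4 I^A I^A, 1/2 I^A I^B, 1/4 I^B I^B.
Crossing each possibility with the father I^B i and summing P(type B): 1/4·0 + 1/2·1/2 + 1/4·1 = 1/2.

1/2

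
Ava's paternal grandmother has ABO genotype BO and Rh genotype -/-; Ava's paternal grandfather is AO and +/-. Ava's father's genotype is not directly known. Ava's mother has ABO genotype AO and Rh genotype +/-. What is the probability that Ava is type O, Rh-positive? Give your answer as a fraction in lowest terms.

5/32

Ava's father's ABO genotype from BO × AO: 1/4 AB, 1/4 AO, 1/4 BO, 1/4 OO.
Crossing each possibility with the mother AO and summing P(type O): 1/4·0 + 1/4·1/4 + 1/4·1/4 + 1/4·1/2 = 1/4.
Similarly for Rh via the father's Rh distribution: P(Rh+) = 5/8.
Independent loci: 1/4 × 5/8 = 5/32.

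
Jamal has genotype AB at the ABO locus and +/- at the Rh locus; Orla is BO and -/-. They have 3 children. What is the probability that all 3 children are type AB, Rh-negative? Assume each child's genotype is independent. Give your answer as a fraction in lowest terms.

1/512

ABO cross AB × BO → 1/4 A, 1/2 B, 1/4 AB.
Rh cross +/- × -/- → 1/2 Rh+, 1/2 Rh-; so P(type AB, Rh-negative) = 1/4 × 1/2 = 1/8 per child.
All 3 independent: (1/8)^3 = 1/512.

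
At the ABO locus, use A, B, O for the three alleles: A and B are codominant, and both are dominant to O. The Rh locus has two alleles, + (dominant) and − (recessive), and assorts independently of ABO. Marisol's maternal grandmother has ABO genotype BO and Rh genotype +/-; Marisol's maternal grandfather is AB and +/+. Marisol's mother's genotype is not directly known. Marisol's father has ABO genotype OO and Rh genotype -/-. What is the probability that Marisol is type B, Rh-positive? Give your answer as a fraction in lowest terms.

Marisol's mother's ABO genotype from BO × AB: 1/4 AB, 1/4 AO, 1/4 BB, 1/4 BO.
Crossing each possibility with the father OO and summing P(type B): 1/4·1/2 + 1/4·0 + 1/4·1 + 1/4·1/2 = 1/2.
Similarly for Rh via the mother's Rh distribution: P(Rh+) = 3/4.
Independent loci: 1/2 × 3/4 = 3/8.

3/8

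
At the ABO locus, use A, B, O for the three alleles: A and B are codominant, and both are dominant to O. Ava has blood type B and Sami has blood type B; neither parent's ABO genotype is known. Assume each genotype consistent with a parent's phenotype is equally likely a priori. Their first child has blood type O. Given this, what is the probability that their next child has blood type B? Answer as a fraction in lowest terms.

3/4

Possible genotypes: Ava ∈ {BB, BO}; Sami ∈ {BB, BO}.
Weight each parental genotype pair by prior × P(type-O child):
  BO × BO: posterior weight 1; P(next child type B) = 3/4.
Weighted sum = 3/4.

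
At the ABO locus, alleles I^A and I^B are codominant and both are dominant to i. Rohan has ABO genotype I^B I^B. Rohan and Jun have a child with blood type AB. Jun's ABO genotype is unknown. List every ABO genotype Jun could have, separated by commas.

I^A I^A, I^A I^B, I^A i

For each candidate genotype of Jun, check whether crossing it with I^B I^B can produce every observed child phenotype.
  I^A I^A → possible child types {AB} ✓
  I^A I^B → possible child types {B, AB} ✓
  I^A i → possible child types {B, AB} ✓
  I^B I^B → possible child types {B} ✗
  I^B i → possible child types {B} ✗
  i i → possible child types {B} ✗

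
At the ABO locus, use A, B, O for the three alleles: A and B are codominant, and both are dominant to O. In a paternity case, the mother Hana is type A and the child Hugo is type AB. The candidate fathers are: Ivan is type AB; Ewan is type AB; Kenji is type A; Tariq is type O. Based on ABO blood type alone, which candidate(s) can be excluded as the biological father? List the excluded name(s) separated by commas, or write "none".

Kenji, Tariq

A candidate is excluded only if no genotype consistent with his phenotype could produce a type AB child with a type A mother.
Kenji (type A): no genotype consistent with that phenotype can produce a type-AB child with a type-A mother.
Tariq (type O): no genotype consistent with that phenotype can produce a type-AB child with a type-A mother.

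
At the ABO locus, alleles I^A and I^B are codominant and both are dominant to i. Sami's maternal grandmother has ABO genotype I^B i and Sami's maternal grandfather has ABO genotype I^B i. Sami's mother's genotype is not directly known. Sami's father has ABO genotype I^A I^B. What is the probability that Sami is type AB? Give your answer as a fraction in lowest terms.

Sami's mother's ABO genotype from I^B i × I^B i: 1/4 I^B I^B, 1/2 I^B i, 1/4 i i.
Crossing each possibility with the father I^A I^B and summing P(type AB): 1/4·1/2 + 1/2·1/4 + 1/4·0 = 1/4.

1/4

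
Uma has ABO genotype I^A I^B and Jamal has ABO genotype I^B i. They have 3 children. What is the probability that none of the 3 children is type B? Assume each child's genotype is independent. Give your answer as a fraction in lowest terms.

ABO cross I^A I^B × I^B i → 1/4 A, 1/2 B, 1/4 AB.
So P(type B) = 1/2 per child.
P(not type B) = 1/2 for one child; (1/2)^3 = 1/8.

1/8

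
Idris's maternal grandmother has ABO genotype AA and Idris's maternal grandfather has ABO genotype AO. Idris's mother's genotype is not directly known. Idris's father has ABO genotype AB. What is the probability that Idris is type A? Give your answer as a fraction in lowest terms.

1/2

Idris's mother's ABO genotype from AA × AO: 1/2 AA, 1/2 AO.
Crossing each possibility with the father AB and summing P(type A): 1/2·1/2 + 1/2·1/2 = 1/2.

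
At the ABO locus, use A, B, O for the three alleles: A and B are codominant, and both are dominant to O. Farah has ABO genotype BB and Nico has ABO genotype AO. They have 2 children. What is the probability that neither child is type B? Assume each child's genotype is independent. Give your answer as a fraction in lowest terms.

ABO cross BB × AO → 1/2 B, 1/2 AB.
So P(type B) = 1/2 per child.
P(not type B) = 1/2 for one child; (1/2)^2 = 1/4.

1/4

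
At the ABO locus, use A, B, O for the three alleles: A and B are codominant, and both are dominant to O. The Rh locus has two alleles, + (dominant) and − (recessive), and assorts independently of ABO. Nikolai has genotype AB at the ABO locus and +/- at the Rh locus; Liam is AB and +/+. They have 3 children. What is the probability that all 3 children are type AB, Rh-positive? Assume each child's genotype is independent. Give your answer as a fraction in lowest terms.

1/8

ABO cross AB × AB → 1/4 A, 1/4 B, 1/2 AB.
Rh cross +/- × +/+ → 1 Rh+; so P(type AB, Rh-positive) = 1/2 × 1 = 1/2 per child.
All 3 independent: (1/2)^3 = 1/8.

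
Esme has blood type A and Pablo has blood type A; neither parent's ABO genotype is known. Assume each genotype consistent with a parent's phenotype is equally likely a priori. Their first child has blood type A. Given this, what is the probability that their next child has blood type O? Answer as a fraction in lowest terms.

1/20

Possible genotypes: Esme ∈ {AA, AO}; Pablo ∈ {AA, AO}.
Weight each parental genotype pair by prior × P(type-A child):
  AA × AA: posterior weight 4/15; P(next child type O) = 0.
  AA × AO: posterior weight 4/15; P(next child type O) = 0.
  AO × AA: posterior weight 4/15; P(next child type O) = 0.
  AO × AO: posterior weight 1/5; P(next child type O) = 1/4.
Weighted sum = 1/20.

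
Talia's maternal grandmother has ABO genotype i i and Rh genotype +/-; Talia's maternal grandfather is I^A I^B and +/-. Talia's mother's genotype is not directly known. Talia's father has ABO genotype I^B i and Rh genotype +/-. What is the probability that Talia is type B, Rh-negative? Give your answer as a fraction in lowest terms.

Talia's mother's ABO genotype from i i × I^A I^B: 1/2 I^A i, 1/2 I^B i.
Crossing each possibility with the father I^B i and summing P(type B): 1/2·1/4 + 1/2·3/4 = 1/2.
Similarly for Rh via the mother's Rh distribution: P(Rh-) = 1/4.
Independent loci: 1/2 × 1/4 = 1/8.

1/8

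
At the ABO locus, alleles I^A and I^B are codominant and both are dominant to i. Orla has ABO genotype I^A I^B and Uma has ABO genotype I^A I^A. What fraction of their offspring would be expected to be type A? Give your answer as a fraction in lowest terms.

ABO cross I^A I^B × I^A I^A → offspring phenotypes: 1/2 A, 1/2 AB.
So P(type A) = 1/2.

1/2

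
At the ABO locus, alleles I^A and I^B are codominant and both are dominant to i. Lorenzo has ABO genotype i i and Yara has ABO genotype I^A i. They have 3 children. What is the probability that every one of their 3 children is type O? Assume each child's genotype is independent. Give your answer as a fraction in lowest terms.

1/8

ABO cross i i × I^A i → 1/2 O, 1/2 A.
So P(type O) = 1/2 per child.
All 3 independent: (1/2)^3 = 1/8.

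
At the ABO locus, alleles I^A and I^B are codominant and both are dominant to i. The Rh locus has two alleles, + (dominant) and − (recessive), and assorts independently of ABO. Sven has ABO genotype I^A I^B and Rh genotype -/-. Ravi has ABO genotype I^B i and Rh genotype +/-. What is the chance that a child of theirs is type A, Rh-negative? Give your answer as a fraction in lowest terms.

ABO cross I^A I^B × I^B i → offspring phenotypes: 1/4 A, 1/2 B, 1/4 AB.
Rh cross -/- × +/- → 1/2 Rh+, 1/2 Rh-.
Independent loci: P(type A, Rh-negative) = 1/4 × 1/2 = 1/8.

1/8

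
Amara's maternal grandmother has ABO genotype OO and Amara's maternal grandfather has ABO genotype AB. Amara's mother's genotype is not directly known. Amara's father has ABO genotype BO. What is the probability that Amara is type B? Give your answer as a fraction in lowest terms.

Amara's mother's ABO genotype from OO × AB: 1/2 AO, 1/2 BO.
Crossing each possibility with the father BO and summing P(type B): 1/2·1/4 + 1/2·3/4 = 1/2.

1/2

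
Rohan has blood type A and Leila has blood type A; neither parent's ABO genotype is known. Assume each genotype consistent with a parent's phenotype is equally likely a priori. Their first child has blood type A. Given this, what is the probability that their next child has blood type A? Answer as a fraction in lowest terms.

19/20

Possible genotypes: Rohan ∈ {I^A I^A, I^A i}; Leila ∈ {I^A I^A, I^A i}.
Weight each parental genotype pair by prior × P(type-A child):
  I^A I^A × I^A I^A: posterior weight 4/15; P(next child type A) = 1.
  I^A I^A × I^A i: posterior weight 4/15; P(next child type A) = 1.
  I^A i × I^A I^A: posterior weight 4/15; P(next child type A) = 1.
  I^A i × I^A i: posterior weight 1/5; P(next child type A) = 3/4.
Weighted sum = 19/20.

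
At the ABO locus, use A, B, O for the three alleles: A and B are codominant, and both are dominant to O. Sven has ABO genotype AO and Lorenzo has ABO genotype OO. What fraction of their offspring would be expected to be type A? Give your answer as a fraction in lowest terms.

ABO cross AO × OO → offspring phenotypes: 1/2 O, 1/2 A.
So P(type A) = 1/2.

1/2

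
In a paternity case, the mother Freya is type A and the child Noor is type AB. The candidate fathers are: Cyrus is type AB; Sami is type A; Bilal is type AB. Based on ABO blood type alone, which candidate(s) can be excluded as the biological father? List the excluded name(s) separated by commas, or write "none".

A candidate is excluded only if no genotype consistent with his phenotype could produce a type AB child with a type A mother.
Sami (type A): no genotype consistent with that phenotype can produce a type-AB child with a type-A mother.

Sami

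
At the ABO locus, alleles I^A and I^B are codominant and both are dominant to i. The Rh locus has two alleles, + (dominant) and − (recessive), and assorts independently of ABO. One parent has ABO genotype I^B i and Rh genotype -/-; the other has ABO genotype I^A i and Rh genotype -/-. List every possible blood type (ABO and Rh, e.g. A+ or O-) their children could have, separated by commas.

O-, A-, B-, AB-

Gametes from I^B i × I^A i give offspring ABO genotypes I^A I^B, I^A i, I^B i, i i, i.e. phenotypes O, A, B, AB.
Rh cross -/- × -/- → phenotypes Rh-.
Combining independently: O-, A-, B-, AB-.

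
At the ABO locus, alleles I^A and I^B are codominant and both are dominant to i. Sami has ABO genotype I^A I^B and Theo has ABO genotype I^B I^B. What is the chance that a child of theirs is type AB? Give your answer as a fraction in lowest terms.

1/2

ABO cross I^A I^B × I^B I^B → offspring phenotypes: 1/2 B, 1/2 AB.
So P(type AB) = 1/2.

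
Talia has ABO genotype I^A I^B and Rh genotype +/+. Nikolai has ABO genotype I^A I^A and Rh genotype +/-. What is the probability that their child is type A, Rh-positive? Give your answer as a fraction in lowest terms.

1/2

ABO cross I^A I^B × I^A I^A → offspring phenotypes: 1/2 A, 1/2 AB.
Rh cross +/+ × +/- → 1 Rh+.
Independent loci: P(type A, Rh-positive) = 1/2 × 1 = 1/2.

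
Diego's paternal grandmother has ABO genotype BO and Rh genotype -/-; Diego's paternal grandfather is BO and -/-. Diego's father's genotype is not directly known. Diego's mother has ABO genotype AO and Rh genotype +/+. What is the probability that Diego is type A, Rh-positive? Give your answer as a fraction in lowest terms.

1/4

Diego's father's ABO genotype from BO × BO: 1/4 BB, 1/2 BO, 1/4 OO.
Crossing each possibility with the mother AO and summing P(type A): 1/4·0 + 1/2·1/4 + 1/4·1/2 = 1/4.
Similarly for Rh via the father's Rh distribution: P(Rh+) = 1.
Independent loci: 1/4 × 1 = 1/4.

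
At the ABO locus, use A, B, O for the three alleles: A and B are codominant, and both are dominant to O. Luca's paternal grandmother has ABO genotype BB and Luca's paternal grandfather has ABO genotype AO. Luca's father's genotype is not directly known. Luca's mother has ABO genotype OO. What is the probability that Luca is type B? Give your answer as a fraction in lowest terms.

Luca's father's ABO genotype from BB × AO: 1/2 AB, 1/2 BO.
Crossing each possibility with the mother OO and summing P(type B): 1/2·1/2 + 1/2·1/2 = 1/2.

1/2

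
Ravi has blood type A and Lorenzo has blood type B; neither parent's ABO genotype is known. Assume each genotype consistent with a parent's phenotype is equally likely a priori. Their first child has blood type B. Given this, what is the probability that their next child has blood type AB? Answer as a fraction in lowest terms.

Possible genotypes: Ravi ∈ {AA, AO}; Lorenzo ∈ {BB, BO}.
Weight each parental genotype pair by prior × P(type-B child):
  AO × BB: posterior weight 2/3; P(next child type AB) = 1/2.
  AO × BO: posterior weight 1/3; P(next child type AB) = 1/4.
Weighted sum = 5/12.

5/12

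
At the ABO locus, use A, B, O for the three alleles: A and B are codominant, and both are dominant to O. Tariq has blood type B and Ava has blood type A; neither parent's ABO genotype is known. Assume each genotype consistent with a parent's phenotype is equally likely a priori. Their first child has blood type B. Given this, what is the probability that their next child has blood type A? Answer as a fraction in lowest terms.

Possible genotypes: Tariq ∈ {BB, BO}; Ava ∈ {AA, AO}.
Weight each parental genotype pair by prior × P(type-B child):
  BB × AO: posterior weight 2/3; P(next child type A) = 0.
  BO × AO: posterior weight 1/3; P(next child type A) = 1/4.
Weighted sum = 1/12.

1/12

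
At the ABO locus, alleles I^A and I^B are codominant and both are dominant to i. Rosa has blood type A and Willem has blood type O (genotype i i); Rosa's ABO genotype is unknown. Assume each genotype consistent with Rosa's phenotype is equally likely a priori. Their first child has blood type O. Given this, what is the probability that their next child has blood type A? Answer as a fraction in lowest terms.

Possible genotypes: Rosa ∈ {I^A I^A, I^A i}; Willem ∈ {i i}.
Weight each parental genotype pair by prior × P(type-O child):
  I^A i × i i: posterior weight 1; P(next child type A) = 1/2.
Weighted sum = 1/2.

1/2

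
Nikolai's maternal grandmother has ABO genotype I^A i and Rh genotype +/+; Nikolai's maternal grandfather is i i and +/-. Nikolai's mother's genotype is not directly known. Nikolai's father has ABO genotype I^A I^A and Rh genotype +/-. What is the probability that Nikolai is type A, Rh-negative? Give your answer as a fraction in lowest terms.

1/8

Nikolai's mother's ABO genotype from I^A i × i i: 1/2 I^A i, 1/2 i i.
Crossing each possibility with the father I^A I^A and summing P(type A): 1/2·1 + 1/2·1 = 1.
Similarly for Rh via the mother's Rh distribution: P(Rh-) = 1/8.
Independent loci: 1 × 1/8 = 1/8.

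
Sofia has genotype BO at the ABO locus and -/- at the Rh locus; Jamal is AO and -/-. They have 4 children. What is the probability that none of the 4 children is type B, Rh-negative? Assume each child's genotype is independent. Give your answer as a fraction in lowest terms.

81/256

ABO cross BO × AO → 1/4 O, 1/4 A, 1/4 B, 1/4 AB.
Rh cross -/- × -/- → 1 Rh-; so P(type B, Rh-negative) = 1/4 × 1 = 1/4 per child.
P(not type B, Rh-negative) = 3/4 for one child; (3/4)^4 = 81/256.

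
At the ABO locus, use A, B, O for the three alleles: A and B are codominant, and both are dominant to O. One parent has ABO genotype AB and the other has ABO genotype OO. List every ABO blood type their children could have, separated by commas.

Gametes from AB × OO give offspring ABO genotypes AO, BO, i.e. phenotypes A, B.

A, B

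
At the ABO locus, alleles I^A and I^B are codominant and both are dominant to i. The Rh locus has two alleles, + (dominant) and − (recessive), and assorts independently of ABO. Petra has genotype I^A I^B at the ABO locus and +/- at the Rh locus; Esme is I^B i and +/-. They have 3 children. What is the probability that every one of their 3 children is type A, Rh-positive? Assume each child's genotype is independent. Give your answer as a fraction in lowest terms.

27/4096

ABO cross I^A I^B × I^B i → 1/4 A, 1/2 B, 1/4 AB.
Rh cross +/- × +/- → 3/4 Rh+, 1/4 Rh-; so P(type A, Rh-positive) = 1/4 × 3/4 = 3/16 per child.
All 3 independent: (3/16)^3 = 27/4096.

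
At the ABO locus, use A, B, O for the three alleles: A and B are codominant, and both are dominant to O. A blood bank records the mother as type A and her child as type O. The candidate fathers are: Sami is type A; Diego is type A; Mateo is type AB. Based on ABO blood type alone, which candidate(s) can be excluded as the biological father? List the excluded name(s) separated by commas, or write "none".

Mateo

A candidate is excluded only if no genotype consistent with his phenotype could produce a type O child with a type A mother.
Mateo (type AB): no genotype consistent with that phenotype can produce a type-O child with a type-A mother.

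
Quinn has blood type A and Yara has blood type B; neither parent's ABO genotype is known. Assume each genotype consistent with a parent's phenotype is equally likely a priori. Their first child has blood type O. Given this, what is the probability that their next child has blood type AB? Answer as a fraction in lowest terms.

Possible genotypes: Quinn ∈ {AA, AO}; Yara ∈ {BB, BO}.
Weight each parental genotype pair by prior × P(type-O child):
  AO × BO: posterior weight 1; P(next child type AB) = 1/4.
Weighted sum = 1/4.

1/4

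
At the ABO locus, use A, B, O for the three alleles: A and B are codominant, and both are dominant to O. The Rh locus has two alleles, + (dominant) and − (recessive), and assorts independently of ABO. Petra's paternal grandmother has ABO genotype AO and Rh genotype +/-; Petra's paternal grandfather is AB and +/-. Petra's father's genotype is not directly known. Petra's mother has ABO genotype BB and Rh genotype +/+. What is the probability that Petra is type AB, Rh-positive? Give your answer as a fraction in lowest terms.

1/2

Petra's father's ABO genotype from AO × AB: 1/4 AA, 1/4 AB, 1/4 AO, 1/4 BO.
Crossing each possibility with the mother BB and summing P(type AB): 1/4·1 + 1/4·1/2 + 1/4·1/2 + 1/4·0 = 1/2.
Similarly for Rh via the father's Rh distribution: P(Rh+) = 1.
Independent loci: 1/2 × 1 = 1/2.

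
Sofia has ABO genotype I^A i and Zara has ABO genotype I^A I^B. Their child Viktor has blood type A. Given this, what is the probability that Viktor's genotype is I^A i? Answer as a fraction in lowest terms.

Cross I^A i × I^A I^B → 1/4 I^A I^A, 1/4 I^A I^B, 1/4 I^A i, 1/4 I^B i.
Type-A genotypes among offspring: I^A I^A (1/4), I^A i (1/4); total 1/2.
P(I^A i | type A) = (1/4) / (1/2) = 1/2.

1/2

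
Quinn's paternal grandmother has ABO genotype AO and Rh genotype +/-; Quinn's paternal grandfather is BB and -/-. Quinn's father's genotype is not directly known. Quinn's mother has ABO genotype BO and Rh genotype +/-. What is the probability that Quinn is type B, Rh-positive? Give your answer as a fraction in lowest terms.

25/64

Quinn's father's ABO genotype from AO × BB: 1/2 AB, 1/2 BO.
Crossing each possibility with the mother BO and summing P(type B): 1/2·1/2 + 1/2·3/4 = 5/8.
Similarly for Rh via the father's Rh distribution: P(Rh+) = 5/8.
Independent loci: 5/8 × 5/8 = 25/64.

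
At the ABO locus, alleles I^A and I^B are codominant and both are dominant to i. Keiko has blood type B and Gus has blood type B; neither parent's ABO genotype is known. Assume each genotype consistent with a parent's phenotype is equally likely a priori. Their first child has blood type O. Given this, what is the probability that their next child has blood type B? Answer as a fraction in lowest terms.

3/4

Possible genotypes: Keiko ∈ {I^B I^B, I^B i}; Gus ∈ {I^B I^B, I^B i}.
Weight each parental genotype pair by prior × P(type-O child):
  I^B i × I^B i: posterior weight 1; P(next child type B) = 3/4.
Weighted sum = 3/4.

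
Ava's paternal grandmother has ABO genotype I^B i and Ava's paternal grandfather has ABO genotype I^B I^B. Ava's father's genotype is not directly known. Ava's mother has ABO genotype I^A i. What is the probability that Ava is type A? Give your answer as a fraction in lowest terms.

1/8

Ava's father's ABO genotype from I^B i × I^B I^B: 1/2 I^B I^B, 1/2 I^B i.
Crossing each possibility with the mother I^A i and summing P(type A): 1/2·0 + 1/2·1/4 = 1/8.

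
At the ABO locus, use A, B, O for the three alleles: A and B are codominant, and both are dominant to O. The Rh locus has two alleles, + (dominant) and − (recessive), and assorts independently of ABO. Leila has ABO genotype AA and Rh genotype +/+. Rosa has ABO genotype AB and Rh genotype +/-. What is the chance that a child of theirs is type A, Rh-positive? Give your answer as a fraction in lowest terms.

ABO cross AA × AB → offspring phenotypes: 1/2 A, 1/2 AB.
Rh cross +/+ × +/- → 1 Rh+.
Independent loci: P(type A, Rh-positive) = 1/2 × 1 = 1/2.

1/2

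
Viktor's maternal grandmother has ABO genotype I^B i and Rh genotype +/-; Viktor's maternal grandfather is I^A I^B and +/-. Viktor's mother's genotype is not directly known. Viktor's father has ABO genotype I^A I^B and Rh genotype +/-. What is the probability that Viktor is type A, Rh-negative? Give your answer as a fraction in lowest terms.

Viktor's mother's ABO genotype from I^B i × I^A I^B: 1/4 I^A I^B, 1/4 I^A i, 1/4 I^B I^B, 1/4 I^B i.
Crossing each possibility with the father I^A I^B and summing P(type A): 1/4·1/4 + 1/4·1/2 + 1/4·0 + 1/4·1/4 = 1/4.
Similarly for Rh via the mother's Rh distribution: P(Rh-) = 1/4.
Independent loci: 1/4 × 1/4 = 1/16.

1/16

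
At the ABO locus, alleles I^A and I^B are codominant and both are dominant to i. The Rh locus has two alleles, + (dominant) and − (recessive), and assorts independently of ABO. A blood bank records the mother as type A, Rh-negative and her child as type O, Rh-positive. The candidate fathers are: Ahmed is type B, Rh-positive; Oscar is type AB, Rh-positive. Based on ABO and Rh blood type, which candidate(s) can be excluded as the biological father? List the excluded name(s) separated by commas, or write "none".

A candidate is excluded only if no genotype consistent with his phenotype could produce a type O, Rh-positive child with a type A, Rh-negative mother.
Oscar (type AB, Rh+): no genotype consistent with that phenotype can produce a type-O Rh+ child with a type-A mother.

Oscar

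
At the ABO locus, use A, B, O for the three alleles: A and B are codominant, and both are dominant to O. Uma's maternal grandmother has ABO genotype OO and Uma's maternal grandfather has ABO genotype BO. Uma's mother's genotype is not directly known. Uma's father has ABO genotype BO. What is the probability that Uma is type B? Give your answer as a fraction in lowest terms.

Uma's mother's ABO genotype from OO × BO: 1/2 BO, 1/2 OO.
Crossing each possibility with the father BO and summing P(type B): 1/2·3/4 + 1/2·1/2 = 5/8.

5/8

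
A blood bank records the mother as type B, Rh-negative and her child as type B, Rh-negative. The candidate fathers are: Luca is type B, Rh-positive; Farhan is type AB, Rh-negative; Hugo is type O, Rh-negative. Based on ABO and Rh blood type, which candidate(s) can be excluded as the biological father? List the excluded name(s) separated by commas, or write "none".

none

A candidate is excluded only if no genotype consistent with his phenotype could produce a type B, Rh-negative child with a type B, Rh-negative mother.
Every candidate has at least one consistent genotype combination, so none can be excluded.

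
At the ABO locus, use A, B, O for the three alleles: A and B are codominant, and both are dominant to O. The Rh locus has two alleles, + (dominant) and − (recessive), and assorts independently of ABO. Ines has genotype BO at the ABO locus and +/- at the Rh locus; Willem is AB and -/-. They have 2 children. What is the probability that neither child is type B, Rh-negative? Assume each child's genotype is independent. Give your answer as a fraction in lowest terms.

ABO cross BO × AB → 1/4 A, 1/2 B, 1/4 AB.
Rh cross +/- × -/- → 1/2 Rh+, 1/2 Rh-; so P(type B, Rh-negative) = 1/2 × 1/2 = 1/4 per child.
P(not type B, Rh-negative) = 3/4 for one child; (3/4)^2 = 9/16.

9/16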